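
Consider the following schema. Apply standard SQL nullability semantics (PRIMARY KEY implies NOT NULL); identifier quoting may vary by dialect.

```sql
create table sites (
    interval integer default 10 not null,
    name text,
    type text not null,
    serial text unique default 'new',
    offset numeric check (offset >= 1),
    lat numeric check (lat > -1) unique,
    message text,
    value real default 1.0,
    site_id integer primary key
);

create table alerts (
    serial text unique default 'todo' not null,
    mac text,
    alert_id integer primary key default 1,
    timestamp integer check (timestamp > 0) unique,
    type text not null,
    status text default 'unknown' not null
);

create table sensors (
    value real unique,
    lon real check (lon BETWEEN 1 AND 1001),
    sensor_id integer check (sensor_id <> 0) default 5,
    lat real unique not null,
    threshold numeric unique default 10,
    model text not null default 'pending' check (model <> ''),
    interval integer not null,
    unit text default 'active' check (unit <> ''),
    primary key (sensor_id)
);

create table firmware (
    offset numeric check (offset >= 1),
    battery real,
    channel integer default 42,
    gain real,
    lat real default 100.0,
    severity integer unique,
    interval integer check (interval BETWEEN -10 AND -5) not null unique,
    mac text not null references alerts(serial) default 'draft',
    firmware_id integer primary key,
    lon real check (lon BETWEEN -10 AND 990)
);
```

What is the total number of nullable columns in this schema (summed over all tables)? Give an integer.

sites: 6 nullable (name, serial, offset, lat, message, value — PK (site_id) and explicit NOT NULL columns excluded).
alerts: 2 nullable (mac, timestamp — PK (alert_id) and explicit NOT NULL columns excluded).
sensors: 4 nullable (value, lon, threshold, unit — PK (sensor_id) and explicit NOT NULL columns excluded).
firmware: 7 nullable (offset, battery, channel, gain, lat, severity, lon — PK (firmware_id) and explicit NOT NULL columns excluded).
Total: 6 + 2 + 4 + 7 = 19.

19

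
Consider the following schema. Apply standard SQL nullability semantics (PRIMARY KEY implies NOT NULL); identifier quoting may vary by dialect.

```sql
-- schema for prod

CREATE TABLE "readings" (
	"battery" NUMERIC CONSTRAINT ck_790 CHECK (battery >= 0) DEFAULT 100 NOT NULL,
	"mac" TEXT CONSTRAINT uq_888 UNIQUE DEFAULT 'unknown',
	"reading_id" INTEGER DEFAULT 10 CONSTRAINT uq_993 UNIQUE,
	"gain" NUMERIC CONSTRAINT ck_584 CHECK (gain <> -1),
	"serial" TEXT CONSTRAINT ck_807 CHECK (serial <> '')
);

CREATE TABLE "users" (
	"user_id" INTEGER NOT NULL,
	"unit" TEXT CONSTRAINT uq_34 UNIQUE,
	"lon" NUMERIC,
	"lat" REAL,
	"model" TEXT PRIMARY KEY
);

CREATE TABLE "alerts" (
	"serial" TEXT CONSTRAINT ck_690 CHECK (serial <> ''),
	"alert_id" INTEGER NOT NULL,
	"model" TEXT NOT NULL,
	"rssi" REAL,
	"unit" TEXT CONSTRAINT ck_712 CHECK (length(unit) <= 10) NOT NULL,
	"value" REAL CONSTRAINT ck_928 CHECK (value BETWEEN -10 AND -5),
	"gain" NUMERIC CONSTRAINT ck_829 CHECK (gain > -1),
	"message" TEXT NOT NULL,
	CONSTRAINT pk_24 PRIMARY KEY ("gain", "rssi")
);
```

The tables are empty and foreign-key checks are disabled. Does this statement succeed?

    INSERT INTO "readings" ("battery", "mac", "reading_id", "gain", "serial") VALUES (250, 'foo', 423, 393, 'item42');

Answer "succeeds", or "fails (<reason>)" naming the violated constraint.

NOT NULL columns: battery is supplied.
CHECK constraints: 250 satisfies (battery >= 0); 393 satisfies (gain <> -1); 'item42' satisfies (serial <> '').
No constraint is violated.

succeeds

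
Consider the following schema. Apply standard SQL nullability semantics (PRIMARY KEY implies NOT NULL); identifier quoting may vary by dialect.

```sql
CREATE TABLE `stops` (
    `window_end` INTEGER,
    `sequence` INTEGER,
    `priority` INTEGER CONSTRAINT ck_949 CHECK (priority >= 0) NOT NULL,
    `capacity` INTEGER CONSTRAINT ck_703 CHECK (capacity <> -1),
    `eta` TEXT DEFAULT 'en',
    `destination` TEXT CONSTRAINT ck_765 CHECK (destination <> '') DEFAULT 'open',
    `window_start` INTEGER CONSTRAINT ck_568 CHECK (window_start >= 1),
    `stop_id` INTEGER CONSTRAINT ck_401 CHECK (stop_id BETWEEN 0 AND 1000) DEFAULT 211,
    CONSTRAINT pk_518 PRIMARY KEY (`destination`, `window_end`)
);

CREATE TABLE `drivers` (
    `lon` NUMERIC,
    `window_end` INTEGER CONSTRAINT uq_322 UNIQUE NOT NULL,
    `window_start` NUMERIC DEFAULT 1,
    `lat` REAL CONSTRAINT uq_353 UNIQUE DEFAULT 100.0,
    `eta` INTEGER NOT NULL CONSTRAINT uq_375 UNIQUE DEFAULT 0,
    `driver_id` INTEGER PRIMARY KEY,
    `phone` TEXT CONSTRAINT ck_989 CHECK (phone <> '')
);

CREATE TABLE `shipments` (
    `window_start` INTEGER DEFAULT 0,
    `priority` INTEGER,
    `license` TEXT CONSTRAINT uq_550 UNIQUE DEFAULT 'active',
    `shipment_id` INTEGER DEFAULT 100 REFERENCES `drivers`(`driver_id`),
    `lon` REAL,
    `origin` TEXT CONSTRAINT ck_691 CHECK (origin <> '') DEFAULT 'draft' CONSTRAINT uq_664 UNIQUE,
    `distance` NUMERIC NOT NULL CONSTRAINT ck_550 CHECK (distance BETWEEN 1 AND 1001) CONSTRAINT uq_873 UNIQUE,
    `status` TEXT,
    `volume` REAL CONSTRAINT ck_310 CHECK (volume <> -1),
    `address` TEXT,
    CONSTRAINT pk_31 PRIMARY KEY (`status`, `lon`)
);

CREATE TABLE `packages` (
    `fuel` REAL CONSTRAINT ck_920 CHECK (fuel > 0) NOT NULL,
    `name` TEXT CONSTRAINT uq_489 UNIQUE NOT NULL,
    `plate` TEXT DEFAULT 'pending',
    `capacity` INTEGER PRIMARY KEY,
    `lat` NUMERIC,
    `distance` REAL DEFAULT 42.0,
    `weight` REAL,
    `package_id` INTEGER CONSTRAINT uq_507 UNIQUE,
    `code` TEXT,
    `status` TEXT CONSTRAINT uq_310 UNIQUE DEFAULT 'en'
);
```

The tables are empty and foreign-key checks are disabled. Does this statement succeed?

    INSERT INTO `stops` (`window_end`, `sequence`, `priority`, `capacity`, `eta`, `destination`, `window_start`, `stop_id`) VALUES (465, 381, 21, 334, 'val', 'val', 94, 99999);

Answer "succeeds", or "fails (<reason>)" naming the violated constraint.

fails (CHECK on stop_id)

The value 99999 for stop_id violates CHECK (stop_id BETWEEN 0 AND 1000).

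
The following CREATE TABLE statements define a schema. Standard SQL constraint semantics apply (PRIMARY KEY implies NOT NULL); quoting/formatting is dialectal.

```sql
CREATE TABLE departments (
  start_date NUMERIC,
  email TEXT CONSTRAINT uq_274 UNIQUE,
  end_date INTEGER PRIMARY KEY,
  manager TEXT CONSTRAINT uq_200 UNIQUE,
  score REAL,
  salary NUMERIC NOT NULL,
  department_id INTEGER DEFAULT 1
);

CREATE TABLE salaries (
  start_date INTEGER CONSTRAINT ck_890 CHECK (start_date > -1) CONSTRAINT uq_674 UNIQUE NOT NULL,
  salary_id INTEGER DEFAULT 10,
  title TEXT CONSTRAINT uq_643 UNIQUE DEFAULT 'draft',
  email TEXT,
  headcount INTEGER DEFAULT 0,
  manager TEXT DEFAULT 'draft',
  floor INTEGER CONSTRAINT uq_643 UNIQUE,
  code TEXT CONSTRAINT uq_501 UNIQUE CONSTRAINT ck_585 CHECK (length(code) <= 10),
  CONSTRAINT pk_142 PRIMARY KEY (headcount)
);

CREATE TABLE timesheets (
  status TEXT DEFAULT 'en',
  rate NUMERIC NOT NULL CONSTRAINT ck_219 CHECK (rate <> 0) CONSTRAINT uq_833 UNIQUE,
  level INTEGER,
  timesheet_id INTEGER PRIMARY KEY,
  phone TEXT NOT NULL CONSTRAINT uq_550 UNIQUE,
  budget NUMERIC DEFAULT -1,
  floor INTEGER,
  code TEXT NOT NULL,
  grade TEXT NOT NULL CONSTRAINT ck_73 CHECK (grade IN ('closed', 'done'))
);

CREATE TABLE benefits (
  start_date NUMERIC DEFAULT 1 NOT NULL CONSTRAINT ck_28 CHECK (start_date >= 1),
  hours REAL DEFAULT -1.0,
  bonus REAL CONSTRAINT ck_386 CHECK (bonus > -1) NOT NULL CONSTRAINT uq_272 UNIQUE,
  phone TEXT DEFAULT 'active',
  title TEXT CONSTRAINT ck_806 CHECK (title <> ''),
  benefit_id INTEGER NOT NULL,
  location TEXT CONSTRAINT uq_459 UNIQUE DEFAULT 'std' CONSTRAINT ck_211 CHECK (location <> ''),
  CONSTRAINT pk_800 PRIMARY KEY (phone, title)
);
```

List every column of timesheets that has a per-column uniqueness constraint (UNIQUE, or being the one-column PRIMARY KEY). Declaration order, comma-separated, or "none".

rate, timesheet_id, phone

- status: no UNIQUE or single-column PK constraint.
- rate: declared UNIQUE → unique.
- level: no UNIQUE or single-column PK constraint.
- timesheet_id: single-column PRIMARY KEY → unique.
- phone: declared UNIQUE → unique.
- budget: no UNIQUE or single-column PK constraint.
- floor: no UNIQUE or single-column PK constraint.
- code: no UNIQUE or single-column PK constraint.
- grade: no UNIQUE or single-column PK constraint.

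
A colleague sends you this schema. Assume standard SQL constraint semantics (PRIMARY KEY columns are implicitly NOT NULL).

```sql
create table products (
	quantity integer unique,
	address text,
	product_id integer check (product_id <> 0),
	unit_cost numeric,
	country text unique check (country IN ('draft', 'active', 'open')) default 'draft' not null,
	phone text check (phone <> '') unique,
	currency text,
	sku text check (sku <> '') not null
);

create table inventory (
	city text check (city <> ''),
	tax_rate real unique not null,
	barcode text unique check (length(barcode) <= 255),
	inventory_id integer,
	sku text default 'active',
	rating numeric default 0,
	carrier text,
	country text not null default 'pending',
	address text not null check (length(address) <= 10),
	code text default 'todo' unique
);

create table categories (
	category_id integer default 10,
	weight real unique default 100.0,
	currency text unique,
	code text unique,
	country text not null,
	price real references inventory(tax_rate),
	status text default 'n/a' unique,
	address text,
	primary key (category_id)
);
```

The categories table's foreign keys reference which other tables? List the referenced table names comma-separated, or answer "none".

- price REFERENCES inventory(tax_rate).

inventory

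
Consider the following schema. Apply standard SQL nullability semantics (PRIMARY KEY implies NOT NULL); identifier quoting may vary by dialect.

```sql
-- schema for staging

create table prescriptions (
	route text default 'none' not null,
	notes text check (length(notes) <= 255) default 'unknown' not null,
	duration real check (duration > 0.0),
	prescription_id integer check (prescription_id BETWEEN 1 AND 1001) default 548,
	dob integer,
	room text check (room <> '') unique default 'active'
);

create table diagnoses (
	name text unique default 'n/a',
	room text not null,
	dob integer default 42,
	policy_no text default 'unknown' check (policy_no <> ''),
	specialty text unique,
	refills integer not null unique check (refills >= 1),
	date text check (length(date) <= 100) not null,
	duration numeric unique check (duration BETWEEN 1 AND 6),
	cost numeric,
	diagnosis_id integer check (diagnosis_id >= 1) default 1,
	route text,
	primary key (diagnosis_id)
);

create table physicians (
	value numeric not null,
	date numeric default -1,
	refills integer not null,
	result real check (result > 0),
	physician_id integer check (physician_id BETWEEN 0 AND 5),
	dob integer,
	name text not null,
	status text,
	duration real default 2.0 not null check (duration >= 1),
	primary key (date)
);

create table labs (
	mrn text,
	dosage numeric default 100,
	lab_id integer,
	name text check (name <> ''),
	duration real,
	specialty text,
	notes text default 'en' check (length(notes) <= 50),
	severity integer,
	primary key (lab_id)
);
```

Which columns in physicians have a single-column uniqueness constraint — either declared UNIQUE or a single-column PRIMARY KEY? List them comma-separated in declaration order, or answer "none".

date

- value: no UNIQUE or single-column PK constraint.
- date: single-column PRIMARY KEY → unique.
- refills: no UNIQUE or single-column PK constraint.
- result: no UNIQUE or single-column PK constraint.
- physician_id: no UNIQUE or single-column PK constraint.
- dob: no UNIQUE or single-column PK constraint.
- name: no UNIQUE or single-column PK constraint.
- status: no UNIQUE or single-column PK constraint.
- duration: no UNIQUE or single-column PK constraint.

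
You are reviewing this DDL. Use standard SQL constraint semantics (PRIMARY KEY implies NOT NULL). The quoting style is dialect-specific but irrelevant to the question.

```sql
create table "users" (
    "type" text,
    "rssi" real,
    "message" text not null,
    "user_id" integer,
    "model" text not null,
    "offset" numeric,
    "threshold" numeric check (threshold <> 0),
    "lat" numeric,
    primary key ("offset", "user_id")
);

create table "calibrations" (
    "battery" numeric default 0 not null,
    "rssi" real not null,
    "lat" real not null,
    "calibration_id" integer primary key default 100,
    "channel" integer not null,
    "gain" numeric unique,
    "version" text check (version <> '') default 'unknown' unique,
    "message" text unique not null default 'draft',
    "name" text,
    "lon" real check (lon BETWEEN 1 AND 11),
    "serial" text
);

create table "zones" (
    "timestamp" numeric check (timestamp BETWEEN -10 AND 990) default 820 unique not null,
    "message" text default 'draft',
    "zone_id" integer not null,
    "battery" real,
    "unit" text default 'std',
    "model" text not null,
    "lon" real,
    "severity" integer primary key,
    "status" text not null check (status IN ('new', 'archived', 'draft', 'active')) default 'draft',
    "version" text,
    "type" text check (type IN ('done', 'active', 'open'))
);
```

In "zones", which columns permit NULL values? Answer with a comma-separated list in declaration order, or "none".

- timestamp: declared NOT NULL → not nullable.
- message: DEFAULT only fills an omitted column; an explicit NULL is still allowed → nullable.
- zone_id: declared NOT NULL → not nullable.
- battery: no NOT NULL constraint applies → nullable.
- unit: DEFAULT only fills an omitted column; an explicit NULL is still allowed → nullable.
- model: declared NOT NULL → not nullable.
- lon: no NOT NULL constraint applies → nullable.
- severity: part of the PRIMARY KEY, which implies NOT NULL → not nullable.
- status: declared NOT NULL → not nullable.
- version: no NOT NULL constraint applies → nullable.
- type: CHECK does not forbid NULL (a CHECK constraint passes when its expression is NULL) → nullable.

message, battery, unit, lon, version, type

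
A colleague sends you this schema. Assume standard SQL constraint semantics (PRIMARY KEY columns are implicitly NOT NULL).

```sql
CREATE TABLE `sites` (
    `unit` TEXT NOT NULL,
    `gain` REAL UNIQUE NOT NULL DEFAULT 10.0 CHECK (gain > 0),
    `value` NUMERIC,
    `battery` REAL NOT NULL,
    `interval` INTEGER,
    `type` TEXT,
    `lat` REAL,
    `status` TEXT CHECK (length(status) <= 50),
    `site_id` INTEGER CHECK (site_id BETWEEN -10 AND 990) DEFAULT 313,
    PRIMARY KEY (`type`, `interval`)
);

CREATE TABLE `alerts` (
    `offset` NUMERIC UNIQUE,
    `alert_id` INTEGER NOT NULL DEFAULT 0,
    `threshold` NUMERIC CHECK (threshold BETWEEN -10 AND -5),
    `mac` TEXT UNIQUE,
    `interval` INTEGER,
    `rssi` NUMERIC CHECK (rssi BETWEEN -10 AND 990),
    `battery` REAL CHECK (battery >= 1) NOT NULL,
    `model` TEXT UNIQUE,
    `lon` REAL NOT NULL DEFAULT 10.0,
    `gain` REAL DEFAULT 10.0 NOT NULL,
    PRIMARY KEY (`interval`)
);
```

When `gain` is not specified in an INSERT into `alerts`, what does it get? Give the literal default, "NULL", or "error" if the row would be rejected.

10.0

gain has an explicit DEFAULT 10.0.
When the column is omitted from an INSERT, that default is used.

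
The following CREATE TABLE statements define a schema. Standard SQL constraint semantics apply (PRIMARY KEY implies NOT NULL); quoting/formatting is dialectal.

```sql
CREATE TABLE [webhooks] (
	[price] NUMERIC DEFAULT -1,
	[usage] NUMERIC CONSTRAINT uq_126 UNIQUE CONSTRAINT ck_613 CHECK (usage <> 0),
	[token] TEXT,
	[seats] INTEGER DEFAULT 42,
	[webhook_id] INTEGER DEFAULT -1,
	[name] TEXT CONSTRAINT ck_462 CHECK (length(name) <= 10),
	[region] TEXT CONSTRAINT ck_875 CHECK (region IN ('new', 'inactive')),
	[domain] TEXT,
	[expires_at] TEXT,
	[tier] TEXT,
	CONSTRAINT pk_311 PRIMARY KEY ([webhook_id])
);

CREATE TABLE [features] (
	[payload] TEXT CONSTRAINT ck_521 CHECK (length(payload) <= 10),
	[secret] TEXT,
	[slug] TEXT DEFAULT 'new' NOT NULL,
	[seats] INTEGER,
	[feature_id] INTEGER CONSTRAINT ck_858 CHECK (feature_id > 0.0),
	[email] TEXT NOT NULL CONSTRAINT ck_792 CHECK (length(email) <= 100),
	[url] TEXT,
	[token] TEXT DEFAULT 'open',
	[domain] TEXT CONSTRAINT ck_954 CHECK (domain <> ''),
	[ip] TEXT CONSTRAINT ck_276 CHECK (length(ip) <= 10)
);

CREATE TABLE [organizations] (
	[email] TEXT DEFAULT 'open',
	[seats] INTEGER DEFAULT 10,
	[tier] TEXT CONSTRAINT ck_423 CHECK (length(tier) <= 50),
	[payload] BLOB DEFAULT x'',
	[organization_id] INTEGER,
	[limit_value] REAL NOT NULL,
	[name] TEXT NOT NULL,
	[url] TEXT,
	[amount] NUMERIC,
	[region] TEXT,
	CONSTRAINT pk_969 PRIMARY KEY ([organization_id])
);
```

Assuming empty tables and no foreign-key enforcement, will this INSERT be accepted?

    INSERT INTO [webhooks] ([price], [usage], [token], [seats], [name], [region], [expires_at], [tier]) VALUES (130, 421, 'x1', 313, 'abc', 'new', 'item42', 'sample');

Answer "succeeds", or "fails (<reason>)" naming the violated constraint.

succeeds

NOT NULL columns: webhook_id defaults to -1.
CHECK constraints: 421 satisfies (usage <> 0); 'abc' satisfies (length(name) <= 10); 'new' satisfies (region IN ('new', 'inactive')).
No constraint is violated.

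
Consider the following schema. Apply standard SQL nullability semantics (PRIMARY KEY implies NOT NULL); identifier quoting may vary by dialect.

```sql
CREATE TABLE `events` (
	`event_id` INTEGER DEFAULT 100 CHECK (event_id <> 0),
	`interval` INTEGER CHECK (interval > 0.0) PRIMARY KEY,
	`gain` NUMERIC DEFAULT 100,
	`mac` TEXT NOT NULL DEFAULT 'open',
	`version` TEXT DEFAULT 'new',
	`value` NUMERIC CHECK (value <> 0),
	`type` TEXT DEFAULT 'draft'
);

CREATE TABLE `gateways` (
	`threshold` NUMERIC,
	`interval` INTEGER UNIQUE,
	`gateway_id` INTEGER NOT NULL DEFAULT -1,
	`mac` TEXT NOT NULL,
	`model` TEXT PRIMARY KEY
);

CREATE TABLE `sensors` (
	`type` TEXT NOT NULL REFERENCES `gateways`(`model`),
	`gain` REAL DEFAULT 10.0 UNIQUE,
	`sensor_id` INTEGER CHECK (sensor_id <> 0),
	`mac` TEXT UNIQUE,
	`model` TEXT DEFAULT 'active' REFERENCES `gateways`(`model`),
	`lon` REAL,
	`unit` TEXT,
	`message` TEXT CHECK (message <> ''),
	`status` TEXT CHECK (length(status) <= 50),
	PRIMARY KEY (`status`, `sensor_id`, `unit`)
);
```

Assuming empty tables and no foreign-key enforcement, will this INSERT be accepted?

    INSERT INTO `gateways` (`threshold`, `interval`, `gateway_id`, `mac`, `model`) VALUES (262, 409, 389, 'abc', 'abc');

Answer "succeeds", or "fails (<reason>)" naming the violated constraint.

succeeds

NOT NULL columns: gateway_id is supplied; mac is supplied; model is supplied.
No constraint is violated.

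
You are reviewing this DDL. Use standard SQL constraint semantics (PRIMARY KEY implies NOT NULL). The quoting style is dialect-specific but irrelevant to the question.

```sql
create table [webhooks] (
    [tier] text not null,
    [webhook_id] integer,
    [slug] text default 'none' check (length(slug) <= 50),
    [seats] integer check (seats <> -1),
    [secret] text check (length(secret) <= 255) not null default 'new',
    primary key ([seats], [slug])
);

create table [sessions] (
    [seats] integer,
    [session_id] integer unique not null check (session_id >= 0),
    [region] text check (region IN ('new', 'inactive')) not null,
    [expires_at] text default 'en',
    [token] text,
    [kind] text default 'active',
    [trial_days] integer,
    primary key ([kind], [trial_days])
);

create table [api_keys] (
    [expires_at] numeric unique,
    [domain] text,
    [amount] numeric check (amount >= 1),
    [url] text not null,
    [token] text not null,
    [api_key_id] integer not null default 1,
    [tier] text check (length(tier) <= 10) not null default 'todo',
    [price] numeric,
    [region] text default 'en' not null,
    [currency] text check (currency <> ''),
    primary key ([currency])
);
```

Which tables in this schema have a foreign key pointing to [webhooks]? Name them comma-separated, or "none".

No REFERENCES clause anywhere in the schema names webhooks.

none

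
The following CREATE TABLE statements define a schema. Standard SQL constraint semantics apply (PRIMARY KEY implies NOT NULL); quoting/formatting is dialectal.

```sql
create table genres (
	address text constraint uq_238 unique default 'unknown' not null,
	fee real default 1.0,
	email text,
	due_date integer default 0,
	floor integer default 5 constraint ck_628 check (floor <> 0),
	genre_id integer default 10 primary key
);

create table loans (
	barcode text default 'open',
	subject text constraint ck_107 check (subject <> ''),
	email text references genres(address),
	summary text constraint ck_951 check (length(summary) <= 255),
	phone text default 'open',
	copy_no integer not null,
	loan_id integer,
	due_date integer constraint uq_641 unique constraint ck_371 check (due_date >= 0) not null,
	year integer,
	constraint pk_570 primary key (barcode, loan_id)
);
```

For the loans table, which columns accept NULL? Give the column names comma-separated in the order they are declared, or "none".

- barcode: part of the PRIMARY KEY, which implies NOT NULL → not nullable.
- subject: CHECK does not forbid NULL (a CHECK constraint passes when its expression is NULL) → nullable.
- email: a foreign key column may be NULL unless separately constrained → nullable.
- summary: CHECK does not forbid NULL (a CHECK constraint passes when its expression is NULL) → nullable.
- phone: DEFAULT only fills an omitted column; an explicit NULL is still allowed → nullable.
- copy_no: declared NOT NULL → not nullable.
- loan_id: part of the PRIMARY KEY, which implies NOT NULL → not nullable.
- due_date: declared NOT NULL → not nullable.
- year: no NOT NULL constraint applies → nullable.

subject, email, summary, phone, year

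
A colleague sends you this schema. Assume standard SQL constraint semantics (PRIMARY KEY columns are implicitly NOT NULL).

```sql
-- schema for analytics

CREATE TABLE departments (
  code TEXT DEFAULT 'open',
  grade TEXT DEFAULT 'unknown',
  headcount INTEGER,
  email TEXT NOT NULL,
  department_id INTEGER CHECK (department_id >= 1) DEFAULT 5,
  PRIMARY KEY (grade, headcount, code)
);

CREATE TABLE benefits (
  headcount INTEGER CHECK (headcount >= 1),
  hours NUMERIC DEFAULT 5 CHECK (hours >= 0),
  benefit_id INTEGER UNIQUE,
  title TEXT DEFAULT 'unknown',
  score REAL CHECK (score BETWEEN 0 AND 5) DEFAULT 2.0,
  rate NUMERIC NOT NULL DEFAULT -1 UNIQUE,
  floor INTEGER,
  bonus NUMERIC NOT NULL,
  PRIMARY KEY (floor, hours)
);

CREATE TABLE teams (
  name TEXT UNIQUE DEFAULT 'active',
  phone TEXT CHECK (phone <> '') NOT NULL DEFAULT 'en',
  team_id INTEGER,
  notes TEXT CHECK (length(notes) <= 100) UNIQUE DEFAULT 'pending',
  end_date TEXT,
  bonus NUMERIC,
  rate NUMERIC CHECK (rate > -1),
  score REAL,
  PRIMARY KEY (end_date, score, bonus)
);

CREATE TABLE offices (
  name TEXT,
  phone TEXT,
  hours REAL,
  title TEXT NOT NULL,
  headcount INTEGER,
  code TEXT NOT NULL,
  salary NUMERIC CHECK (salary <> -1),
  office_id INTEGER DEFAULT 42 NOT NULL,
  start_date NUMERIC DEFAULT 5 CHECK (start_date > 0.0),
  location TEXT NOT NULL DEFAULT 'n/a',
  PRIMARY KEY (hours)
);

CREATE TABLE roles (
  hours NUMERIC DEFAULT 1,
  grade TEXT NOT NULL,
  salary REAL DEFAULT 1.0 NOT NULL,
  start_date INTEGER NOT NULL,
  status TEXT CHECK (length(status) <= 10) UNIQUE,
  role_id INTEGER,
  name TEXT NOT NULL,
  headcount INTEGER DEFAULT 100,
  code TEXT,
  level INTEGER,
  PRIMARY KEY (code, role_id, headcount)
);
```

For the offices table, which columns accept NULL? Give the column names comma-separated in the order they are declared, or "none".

- name: no NOT NULL constraint applies → nullable.
- phone: no NOT NULL constraint applies → nullable.
- hours: part of the PRIMARY KEY, which implies NOT NULL → not nullable.
- title: declared NOT NULL → not nullable.
- headcount: no NOT NULL constraint applies → nullable.
- code: declared NOT NULL → not nullable.
- salary: CHECK does not forbid NULL (a CHECK constraint passes when its expression is NULL) → nullable.
- office_id: declared NOT NULL → not nullable.
- start_date: CHECK does not forbid NULL (a CHECK constraint passes when its expression is NULL) → nullable.
- location: declared NOT NULL → not nullable.

name, phone, headcount, salary, start_date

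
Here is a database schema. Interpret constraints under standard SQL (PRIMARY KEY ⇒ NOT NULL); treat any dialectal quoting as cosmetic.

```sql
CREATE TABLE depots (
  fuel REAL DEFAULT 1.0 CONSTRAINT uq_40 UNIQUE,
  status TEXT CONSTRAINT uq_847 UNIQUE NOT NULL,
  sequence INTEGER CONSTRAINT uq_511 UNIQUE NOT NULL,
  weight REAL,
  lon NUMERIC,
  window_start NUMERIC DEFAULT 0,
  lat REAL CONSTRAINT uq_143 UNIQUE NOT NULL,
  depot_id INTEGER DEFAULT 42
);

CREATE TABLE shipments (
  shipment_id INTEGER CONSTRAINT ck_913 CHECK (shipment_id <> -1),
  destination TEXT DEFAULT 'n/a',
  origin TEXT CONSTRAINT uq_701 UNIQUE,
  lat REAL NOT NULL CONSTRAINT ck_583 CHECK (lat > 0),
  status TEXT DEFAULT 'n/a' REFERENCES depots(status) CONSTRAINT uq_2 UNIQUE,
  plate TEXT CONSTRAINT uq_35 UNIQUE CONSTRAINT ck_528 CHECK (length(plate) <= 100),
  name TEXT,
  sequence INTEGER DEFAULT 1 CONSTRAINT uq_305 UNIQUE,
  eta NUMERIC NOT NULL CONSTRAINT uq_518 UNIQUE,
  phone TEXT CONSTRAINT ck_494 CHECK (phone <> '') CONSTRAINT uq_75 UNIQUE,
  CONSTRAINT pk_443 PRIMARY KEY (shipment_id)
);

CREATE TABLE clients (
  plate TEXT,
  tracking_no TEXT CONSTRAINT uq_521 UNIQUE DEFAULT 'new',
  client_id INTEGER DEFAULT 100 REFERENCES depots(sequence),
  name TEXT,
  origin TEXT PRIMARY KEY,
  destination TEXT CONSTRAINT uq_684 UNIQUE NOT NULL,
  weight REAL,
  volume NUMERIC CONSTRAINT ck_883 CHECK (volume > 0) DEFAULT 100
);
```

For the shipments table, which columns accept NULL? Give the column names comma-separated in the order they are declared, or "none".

- shipment_id: part of the PRIMARY KEY, which implies NOT NULL → not nullable.
- destination: DEFAULT only fills an omitted column; an explicit NULL is still allowed → nullable.
- origin: UNIQUE does not imply NOT NULL → nullable.
- lat: declared NOT NULL → not nullable.
- status: a foreign key column may be NULL unless separately constrained → nullable.
- plate: CHECK does not forbid NULL (a CHECK constraint passes when its expression is NULL) → nullable.
- name: no NOT NULL constraint applies → nullable.
- sequence: UNIQUE does not imply NOT NULL → nullable.
- eta: declared NOT NULL → not nullable.
- phone: CHECK does not forbid NULL (a CHECK constraint passes when its expression is NULL) → nullable.

destination, origin, status, plate, name, sequence, phone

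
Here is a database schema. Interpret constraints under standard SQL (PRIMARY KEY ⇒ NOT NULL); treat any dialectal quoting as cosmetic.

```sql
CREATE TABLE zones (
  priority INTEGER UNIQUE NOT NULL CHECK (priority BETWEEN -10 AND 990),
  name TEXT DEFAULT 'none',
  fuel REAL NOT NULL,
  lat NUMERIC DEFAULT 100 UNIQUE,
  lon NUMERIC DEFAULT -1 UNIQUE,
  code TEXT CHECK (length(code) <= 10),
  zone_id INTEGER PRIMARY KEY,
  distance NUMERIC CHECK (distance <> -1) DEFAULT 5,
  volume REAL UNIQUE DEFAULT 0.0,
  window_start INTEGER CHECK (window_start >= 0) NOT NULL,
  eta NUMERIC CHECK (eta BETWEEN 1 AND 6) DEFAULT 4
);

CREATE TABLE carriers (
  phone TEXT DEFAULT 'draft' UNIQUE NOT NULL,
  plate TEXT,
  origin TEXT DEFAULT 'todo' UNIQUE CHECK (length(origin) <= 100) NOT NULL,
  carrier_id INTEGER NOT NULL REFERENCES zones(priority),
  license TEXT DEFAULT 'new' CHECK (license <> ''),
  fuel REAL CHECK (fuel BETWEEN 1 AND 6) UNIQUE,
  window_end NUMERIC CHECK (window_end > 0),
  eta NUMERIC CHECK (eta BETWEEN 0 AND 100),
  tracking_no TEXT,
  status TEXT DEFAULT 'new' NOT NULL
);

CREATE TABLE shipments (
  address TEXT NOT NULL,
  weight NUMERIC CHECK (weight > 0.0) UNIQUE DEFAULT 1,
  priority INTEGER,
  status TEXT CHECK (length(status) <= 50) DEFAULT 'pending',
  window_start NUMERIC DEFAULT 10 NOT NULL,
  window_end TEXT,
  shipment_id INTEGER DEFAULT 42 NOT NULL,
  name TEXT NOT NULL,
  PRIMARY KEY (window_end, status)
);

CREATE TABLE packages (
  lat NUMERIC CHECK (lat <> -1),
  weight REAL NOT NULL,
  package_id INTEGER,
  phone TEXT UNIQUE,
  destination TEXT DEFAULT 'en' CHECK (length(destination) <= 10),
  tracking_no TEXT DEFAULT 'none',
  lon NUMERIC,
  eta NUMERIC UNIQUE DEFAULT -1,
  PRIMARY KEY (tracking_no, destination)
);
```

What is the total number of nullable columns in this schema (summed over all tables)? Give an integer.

zones: 7 nullable (name, lat, lon, code, distance, volume, eta — PK (zone_id) and explicit NOT NULL columns excluded).
carriers: 6 nullable (plate, license, fuel, window_end, eta, tracking_no — PK none and explicit NOT NULL columns excluded).
shipments: 2 nullable (weight, priority — PK (window_end, status) and explicit NOT NULL columns excluded).
packages: 5 nullable (lat, package_id, phone, lon, eta — PK (tracking_no, destination) and explicit NOT NULL columns excluded).
Total: 7 + 6 + 2 + 5 = 20.

20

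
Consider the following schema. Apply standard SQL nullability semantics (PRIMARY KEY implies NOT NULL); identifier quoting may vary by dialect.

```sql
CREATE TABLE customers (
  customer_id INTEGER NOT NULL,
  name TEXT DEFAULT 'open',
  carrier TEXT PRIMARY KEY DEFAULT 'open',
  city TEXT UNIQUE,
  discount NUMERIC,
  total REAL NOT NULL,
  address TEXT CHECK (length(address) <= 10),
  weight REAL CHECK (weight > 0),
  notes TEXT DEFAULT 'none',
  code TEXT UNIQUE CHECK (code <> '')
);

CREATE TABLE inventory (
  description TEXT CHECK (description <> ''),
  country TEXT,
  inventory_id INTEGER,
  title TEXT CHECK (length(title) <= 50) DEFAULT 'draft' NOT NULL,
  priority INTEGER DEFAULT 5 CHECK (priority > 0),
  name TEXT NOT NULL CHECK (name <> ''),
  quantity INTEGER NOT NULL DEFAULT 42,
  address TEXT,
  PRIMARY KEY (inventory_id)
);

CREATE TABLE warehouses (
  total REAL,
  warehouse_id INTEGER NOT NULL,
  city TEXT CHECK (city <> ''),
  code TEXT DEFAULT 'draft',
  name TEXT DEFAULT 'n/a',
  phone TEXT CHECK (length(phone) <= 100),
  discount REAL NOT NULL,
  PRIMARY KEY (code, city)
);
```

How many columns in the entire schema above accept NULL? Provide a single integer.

14

customers: 7 nullable (name, city, discount, address, weight, notes, code — PK (carrier) and explicit NOT NULL columns excluded).
inventory: 4 nullable (description, country, priority, address — PK (inventory_id) and explicit NOT NULL columns excluded).
warehouses: 3 nullable (total, name, phone — PK (code, city) and explicit NOT NULL columns excluded).
Total: 7 + 4 + 3 = 14.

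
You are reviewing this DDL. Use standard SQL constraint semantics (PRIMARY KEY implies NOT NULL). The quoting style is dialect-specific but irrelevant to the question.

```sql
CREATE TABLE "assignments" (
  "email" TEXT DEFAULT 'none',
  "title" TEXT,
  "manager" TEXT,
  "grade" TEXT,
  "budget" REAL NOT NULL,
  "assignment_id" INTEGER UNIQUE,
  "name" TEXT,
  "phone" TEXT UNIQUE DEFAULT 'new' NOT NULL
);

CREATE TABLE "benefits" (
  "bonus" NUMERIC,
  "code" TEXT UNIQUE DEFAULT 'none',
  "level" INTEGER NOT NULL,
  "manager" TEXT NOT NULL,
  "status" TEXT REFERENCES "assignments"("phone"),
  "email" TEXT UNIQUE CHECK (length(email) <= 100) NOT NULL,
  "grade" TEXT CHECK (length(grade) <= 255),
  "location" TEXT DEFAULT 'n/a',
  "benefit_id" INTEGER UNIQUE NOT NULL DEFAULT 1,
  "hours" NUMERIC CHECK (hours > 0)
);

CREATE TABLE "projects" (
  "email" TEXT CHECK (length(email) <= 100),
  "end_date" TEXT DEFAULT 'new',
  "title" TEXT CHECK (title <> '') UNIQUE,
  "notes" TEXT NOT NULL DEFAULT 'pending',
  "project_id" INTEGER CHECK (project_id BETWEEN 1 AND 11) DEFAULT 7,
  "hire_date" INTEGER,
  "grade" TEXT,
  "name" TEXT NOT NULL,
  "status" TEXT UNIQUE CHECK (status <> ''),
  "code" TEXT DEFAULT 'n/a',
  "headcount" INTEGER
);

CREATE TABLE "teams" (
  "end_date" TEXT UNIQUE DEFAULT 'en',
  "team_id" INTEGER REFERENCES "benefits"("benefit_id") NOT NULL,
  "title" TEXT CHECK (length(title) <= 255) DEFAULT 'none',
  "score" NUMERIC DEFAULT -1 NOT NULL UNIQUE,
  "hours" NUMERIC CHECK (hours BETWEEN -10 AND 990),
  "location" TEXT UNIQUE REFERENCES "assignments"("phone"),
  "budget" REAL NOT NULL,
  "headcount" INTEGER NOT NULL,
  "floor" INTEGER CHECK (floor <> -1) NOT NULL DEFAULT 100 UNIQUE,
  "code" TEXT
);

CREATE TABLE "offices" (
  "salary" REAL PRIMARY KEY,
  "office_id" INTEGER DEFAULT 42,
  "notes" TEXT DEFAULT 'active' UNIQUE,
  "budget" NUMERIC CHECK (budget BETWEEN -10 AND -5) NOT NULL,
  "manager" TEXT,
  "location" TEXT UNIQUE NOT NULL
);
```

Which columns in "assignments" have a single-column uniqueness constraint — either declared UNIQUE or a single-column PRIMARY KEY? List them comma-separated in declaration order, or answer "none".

- email: no UNIQUE or single-column PK constraint.
- title: no UNIQUE or single-column PK constraint.
- manager: no UNIQUE or single-column PK constraint.
- grade: no UNIQUE or single-column PK constraint.
- budget: no UNIQUE or single-column PK constraint.
- assignment_id: declared UNIQUE → unique.
- name: no UNIQUE or single-column PK constraint.
- phone: declared UNIQUE → unique.

assignment_id, phone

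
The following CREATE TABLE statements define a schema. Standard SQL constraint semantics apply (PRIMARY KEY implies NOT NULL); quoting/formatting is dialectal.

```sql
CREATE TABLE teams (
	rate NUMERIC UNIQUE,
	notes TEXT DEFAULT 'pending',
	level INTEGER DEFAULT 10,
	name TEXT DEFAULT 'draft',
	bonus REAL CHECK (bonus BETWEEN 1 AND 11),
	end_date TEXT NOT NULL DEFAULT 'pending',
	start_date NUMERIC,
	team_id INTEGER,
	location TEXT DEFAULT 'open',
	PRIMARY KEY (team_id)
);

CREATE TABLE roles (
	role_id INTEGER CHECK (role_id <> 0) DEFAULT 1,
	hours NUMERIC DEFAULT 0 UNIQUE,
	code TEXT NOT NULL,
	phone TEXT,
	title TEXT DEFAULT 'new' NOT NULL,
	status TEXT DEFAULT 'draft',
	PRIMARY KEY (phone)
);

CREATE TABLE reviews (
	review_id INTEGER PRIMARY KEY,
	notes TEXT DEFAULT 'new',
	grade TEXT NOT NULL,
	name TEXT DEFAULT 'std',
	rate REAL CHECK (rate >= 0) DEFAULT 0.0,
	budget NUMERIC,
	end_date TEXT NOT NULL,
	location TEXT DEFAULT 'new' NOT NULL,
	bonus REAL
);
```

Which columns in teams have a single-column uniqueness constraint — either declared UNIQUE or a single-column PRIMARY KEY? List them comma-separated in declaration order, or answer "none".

rate, team_id

- rate: declared UNIQUE → unique.
- notes: no UNIQUE or single-column PK constraint.
- level: no UNIQUE or single-column PK constraint.
- name: no UNIQUE or single-column PK constraint.
- bonus: no UNIQUE or single-column PK constraint.
- end_date: no UNIQUE or single-column PK constraint.
- start_date: no UNIQUE or single-column PK constraint.
- team_id: single-column PRIMARY KEY → unique.
- location: no UNIQUE or single-column PK constraint.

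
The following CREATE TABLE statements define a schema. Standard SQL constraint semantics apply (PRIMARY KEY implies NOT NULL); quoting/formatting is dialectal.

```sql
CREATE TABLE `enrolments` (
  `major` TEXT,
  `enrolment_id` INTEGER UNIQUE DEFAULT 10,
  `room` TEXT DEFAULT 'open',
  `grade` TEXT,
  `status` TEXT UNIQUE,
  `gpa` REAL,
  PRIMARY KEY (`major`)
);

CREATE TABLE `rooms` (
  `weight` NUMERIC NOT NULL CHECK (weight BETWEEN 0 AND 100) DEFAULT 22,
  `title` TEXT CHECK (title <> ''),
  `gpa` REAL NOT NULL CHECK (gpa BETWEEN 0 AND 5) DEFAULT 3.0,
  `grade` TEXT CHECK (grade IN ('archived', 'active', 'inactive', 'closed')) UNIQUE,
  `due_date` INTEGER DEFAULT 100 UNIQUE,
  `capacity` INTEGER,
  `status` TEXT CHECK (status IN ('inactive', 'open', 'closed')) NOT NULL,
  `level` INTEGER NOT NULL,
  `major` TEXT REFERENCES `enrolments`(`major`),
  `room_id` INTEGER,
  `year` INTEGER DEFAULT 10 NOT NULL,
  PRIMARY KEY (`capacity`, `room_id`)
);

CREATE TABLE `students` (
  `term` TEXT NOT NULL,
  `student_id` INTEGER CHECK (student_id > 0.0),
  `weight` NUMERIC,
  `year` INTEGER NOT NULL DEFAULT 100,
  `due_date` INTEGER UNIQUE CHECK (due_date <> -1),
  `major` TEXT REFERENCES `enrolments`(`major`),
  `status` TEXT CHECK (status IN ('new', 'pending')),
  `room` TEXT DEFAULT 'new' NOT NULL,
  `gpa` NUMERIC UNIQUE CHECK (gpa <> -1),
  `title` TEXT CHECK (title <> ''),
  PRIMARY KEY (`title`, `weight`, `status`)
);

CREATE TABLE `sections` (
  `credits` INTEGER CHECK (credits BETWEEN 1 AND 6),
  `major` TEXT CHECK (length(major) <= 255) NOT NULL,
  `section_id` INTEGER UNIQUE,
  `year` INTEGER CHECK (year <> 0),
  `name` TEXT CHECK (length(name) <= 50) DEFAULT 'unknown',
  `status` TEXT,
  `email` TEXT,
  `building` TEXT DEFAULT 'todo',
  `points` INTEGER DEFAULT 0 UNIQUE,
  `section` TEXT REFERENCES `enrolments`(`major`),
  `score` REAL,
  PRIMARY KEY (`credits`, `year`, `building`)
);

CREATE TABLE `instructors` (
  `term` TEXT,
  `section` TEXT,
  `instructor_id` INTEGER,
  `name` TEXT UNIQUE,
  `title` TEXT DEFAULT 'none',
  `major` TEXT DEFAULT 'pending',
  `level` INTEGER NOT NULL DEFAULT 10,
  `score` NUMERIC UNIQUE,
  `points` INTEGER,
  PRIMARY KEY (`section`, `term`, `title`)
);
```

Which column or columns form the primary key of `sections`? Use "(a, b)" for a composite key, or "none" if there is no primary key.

A table-level PRIMARY KEY clause names 3 columns: credits, year, building.
This is a composite key — the combination is unique, not each column individually.

(credits, year, building)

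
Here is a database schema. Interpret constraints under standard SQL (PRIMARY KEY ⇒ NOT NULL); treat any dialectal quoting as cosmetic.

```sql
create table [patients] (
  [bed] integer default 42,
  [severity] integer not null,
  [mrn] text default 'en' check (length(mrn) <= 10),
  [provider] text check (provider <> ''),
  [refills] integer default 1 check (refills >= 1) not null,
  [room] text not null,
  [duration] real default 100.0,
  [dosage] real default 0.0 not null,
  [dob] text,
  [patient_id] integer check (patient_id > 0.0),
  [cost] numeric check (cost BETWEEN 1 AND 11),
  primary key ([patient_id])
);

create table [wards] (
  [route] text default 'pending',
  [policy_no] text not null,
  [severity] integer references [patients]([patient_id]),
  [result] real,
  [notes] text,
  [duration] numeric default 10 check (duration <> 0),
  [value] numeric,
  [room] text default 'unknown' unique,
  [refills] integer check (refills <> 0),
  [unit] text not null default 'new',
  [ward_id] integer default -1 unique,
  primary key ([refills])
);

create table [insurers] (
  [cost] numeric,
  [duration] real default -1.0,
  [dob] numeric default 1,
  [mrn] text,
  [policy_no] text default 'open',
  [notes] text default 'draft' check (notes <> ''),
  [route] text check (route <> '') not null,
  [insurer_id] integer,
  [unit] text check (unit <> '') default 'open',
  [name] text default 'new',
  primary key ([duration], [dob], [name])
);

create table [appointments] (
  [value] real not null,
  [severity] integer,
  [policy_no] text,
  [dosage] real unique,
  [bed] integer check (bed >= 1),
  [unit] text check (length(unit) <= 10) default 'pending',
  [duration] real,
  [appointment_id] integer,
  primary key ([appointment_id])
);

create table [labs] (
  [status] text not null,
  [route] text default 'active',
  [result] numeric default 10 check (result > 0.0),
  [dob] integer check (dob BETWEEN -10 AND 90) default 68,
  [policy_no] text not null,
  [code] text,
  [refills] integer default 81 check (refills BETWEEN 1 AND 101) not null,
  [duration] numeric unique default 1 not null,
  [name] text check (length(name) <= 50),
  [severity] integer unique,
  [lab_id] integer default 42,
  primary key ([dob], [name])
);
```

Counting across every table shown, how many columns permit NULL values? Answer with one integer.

patients: 6 nullable (bed, mrn, provider, duration, dob, cost — PK (patient_id) and explicit NOT NULL columns excluded).
wards: 8 nullable (route, severity, result, notes, duration, value, room, ward_id — PK (refills) and explicit NOT NULL columns excluded).
insurers: 6 nullable (cost, mrn, policy_no, notes, insurer_id, unit — PK (duration, dob, name) and explicit NOT NULL columns excluded).
appointments: 6 nullable (severity, policy_no, dosage, bed, unit, duration — PK (appointment_id) and explicit NOT NULL columns excluded).
labs: 5 nullable (route, result, code, severity, lab_id — PK (dob, name) and explicit NOT NULL columns excluded).
Total: 6 + 8 + 6 + 6 + 5 = 31.

31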